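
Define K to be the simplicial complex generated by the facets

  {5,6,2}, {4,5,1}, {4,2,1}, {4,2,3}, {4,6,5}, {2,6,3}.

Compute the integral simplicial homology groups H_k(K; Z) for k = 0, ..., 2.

We work with the vertex ordering 1 < 2 < 3 < 4 < 5 < 6. The simplices of K, each written with vertices in increasing order, are:

  0-simplices (6): [1], [2], [3], [4], [5], [6]
  1-simplices (12): [1,2], [1,4], [1,5], [2,3], [2,4], [2,5], [2,6], [3,4], [3,6], [4,5], [4,6], [5,6]
  2-simplices (6): [1,2,4], [1,4,5], [2,3,4], [2,3,6], [2,5,6], [4,5,6]

giving chain groups C_0 ≅ Z^6, C_1 ≅ Z^12, C_2 ≅ Z^6.

The boundary map ∂_1: C_1 → C_0 is given by ∂[p,q] = [q] − [p].
The 6×12 boundary matrix has rank 5 and Smith normal form diag(1,1,1,1,1).

Boundary ∂_2: C_2 → C_1 acts by ∂[p,q,r] = [q,r] − [p,r] + [p,q]. For instance
  ∂[2,3,6] = [3,6] − [2,6] + [2,3],
  ∂[2,3,4] = [3,4] − [2,4] + [2,3].
The 12×6 boundary matrix has rank 6 and Smith normal form diag(1,1,1,1,1,1).

From H_k ≅ ker(∂_k) / im(∂_{k+1}) we obtain:

  H_0: rank C_0 − rank ∂_1 = 6 − 5 = 1, and the invariant factors of ∂_1 are all 1, so H_0 = Z.
  H_1: rank ker ∂_1 − rank ∂_2 = (12 − 5) − 6 = 1, and the invariant factors of ∂_2 are all 1, so H_1 = Z.
  H_2: rank ker ∂_2 − rank ∂_3 = (6 − 6) − 0 = 0, and there is no ∂_3, so H_2 = 0.

As a check, the Euler characteristic is 6 − 12 + 6 = 0, which agrees with 1 − 1 + 0 = 0.
(K is a triangulation of the cylinder S^1 x I.)

H_0 ≅ Z,  H_1 ≅ Z,  H_2 = 0.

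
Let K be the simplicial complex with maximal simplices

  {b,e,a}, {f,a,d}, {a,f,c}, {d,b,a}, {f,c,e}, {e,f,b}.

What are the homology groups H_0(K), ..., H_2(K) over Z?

H_0 ≅ Z,  H_1 ≅ Z,  H_2 = 0.

Order the vertices as a < b < c < d < e < f. Listing each simplex with vertices in this order, K has dimension 2 with simplices:

  0-simplices (6): a, b, c, d, e, f
  1-simplices (12): ab, ac, ad, ae, af, bd, be, bf, ce, cf, df, ef
  2-simplices (6): abd, abe, acf, adf, bef, cef

giving chain groups C_0 ≅ Z^6, C_1 ≅ Z^12, C_2 ≅ Z^6.

The boundary map ∂_1: C_1 → C_0 is given by ∂[p,q] = [q] − [p].
The resulting 6×12 matrix has rank 5, and its Smith normal form has invariant factors (1,1,1,1,1).

∂_2: C_2 → C_1 maps a triangle to the signed sum of its edges. For instance
  ∂acf = cf − af + ac,
  ∂adf = df − af + ad.
The 12×6 boundary matrix has rank 6 and Smith normal form diag(1,1,1,1,1,1).

Reading off H_k = ker ∂_k / im ∂_{k+1}:

  H_0: rank C_0 − rank ∂_1 = 6 − 5 = 1, and the invariant factors of ∂_1 are all 1, so H_0 = Z.
  H_1: rank ker ∂_1 − rank ∂_2 = (12 − 5) − 6 = 1, and the invariant factors of ∂_2 are all 1, so H_1 = Z.
  H_2: rank ker ∂_2 − rank ∂_3 = (6 − 6) − 0 = 0, and there is no ∂_3, so H_2 = 0.

As a check, the Euler characteristic is 6 − 12 + 6 = 0, which agrees with 1 − 1 + 0 = 0.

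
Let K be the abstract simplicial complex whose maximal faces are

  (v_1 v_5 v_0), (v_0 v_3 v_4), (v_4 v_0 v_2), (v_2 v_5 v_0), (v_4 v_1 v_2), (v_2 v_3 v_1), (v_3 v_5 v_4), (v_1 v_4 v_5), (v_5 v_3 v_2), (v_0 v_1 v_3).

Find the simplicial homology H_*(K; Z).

H_0 ≅ Z,  H_1 ≅ Z/2,  H_2 = 0.

Fix the vertex order v_0 < v_1 < v_2 < v_3 < v_4 < v_5 and write every simplex with vertices in increasing order. Then dim K = 2 and the simplices of K are:

  0-simplices (6): [v_0], [v_1], [v_2], [v_3], [v_4], [v_5]
  1-simplices (15): (15 of them)
  2-simplices (10): [v_0,v_1,v_3], [v_0,v_1,v_5], [v_0,v_2,v_4], [v_0,v_2,v_5], [v_0,v_3,v_4], [v_1,v_2,v_3], [v_1,v_2,v_4], [v_1,v_4,v_5], [v_2,v_3,v_5], [v_3,v_4,v_5]

so the chain groups are C_0 ≅ Z^6, C_1 ≅ Z^15, C_2 ≅ Z^10.

Boundary ∂_1: C_1 → C_0 maps an edge to its endpoints' difference, ∂[p,q] = q − p.
As a 6×15 matrix over Z this has rank 5, with invariant factors (1,1,1,1,1).

Boundary ∂_2: C_2 → C_1 sends each 2-simplex [p,q,r] to [q,r] − [p,r] + [p,q]. For instance
  ∂[v_1,v_2,v_4] = [v_2,v_4] − [v_1,v_4] + [v_1,v_2],
  ∂[v_0,v_2,v_4] = [v_2,v_4] − [v_0,v_4] + [v_0,v_2].
This gives a 15×10 integer matrix of rank 10; reducing to Smith normal form yields diagonal entries (1,1,1,1,1,1,1,1,1,2).

Now H_k = ker ∂_k / im ∂_{k+1}, so:

  H_0: rank C_0 − rank ∂_1 = 6 − 5 = 1, and the invariant factors of ∂_1 are all 1, so H_0 ≅ Z.
  H_1: rank ker ∂_1 − rank ∂_2 = (15 − 5) − 10 = 0, and ∂_2 has invariant factor 2 > 1, so H_1 ≅ Z/2.
  H_2: rank ker ∂_2 − rank ∂_3 = (10 − 10) − 0 = 0, and there is no ∂_3, so H_2 ≅ 0.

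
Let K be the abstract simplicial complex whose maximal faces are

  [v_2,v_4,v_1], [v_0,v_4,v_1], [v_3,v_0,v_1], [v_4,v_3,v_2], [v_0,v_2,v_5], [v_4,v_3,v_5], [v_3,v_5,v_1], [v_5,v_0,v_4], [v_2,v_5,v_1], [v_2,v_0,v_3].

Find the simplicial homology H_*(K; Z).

H_0 = Z,  H_1 = Z/2Z,  H_2 = 0.

We work with the vertex ordering v_0 < v_1 < v_2 < v_3 < v_4 < v_5. The simplices of K, each written with vertices in increasing order, are:

  0-simplices (6): [v_0], [v_1], [v_2], [v_3], [v_4], [v_5]
  1-simplices (15): (15 of them)
  2-simplices (10): [v_0,v_1,v_3], [v_0,v_1,v_4], [v_0,v_2,v_3], [v_0,v_2,v_5], [v_0,v_4,v_5], [v_1,v_2,v_4], [v_1,v_2,v_5], [v_1,v_3,v_5], [v_2,v_3,v_4], [v_3,v_4,v_5]

giving chain groups C_0 ≅ Z^6, C_1 ≅ Z^15, C_2 ≅ Z^10.

∂_1: C_1 → C_0 sends each edge [p,q] (with p < q) to q − p. For instance
  ∂[v_3,v_4] = [v_4] − [v_3].
This gives a 6×15 integer matrix of rank 5; reducing to Smith normal form yields diagonal entries (1,1,1,1,1).

∂_2: C_2 → C_1 maps a triangle to the signed sum of its edges. For instance
  ∂[v_0,v_1,v_4] = [v_1,v_4] − [v_0,v_4] + [v_0,v_1],
  ∂[v_3,v_4,v_5] = [v_4,v_5] − [v_3,v_5] + [v_3,v_4].
The resulting 15×10 matrix has rank 10, and its Smith normal form has invariant factors (1,1,1,1,1,1,1,1,1,2).

From H_k ≅ ker(∂_k) / im(∂_{k+1}) we obtain:

  H_0: rank C_0 − rank ∂_1 = 6 − 5 = 1, and the invariant factors of ∂_1 are all 1, so H_0 = Z.
  H_1: rank ker ∂_1 − rank ∂_2 = (15 − 5) − 10 = 0, and ∂_2 has invariant factor 2 > 1, so H_1 = Z/2Z.
  H_2: rank ker ∂_2 − rank ∂_3 = (10 − 10) − 0 = 0, and there is no ∂_3, so H_2 = 0.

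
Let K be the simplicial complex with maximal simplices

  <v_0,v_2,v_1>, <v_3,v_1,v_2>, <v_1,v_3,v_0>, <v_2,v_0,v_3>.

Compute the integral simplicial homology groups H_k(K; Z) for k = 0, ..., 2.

H_0 ≅ Z,  H_1 = 0,  H_2 ≅ Z.

K has 4 vertices, 6 edges, 4 triangles.
rank ∂_0 = 0, rank ∂_1 = 3 ⇒ b_0 = 4 − 0 − 3 = 1; all invariant factors of ∂_1 are 1 so no torsion. So H_0 ≅ Z.
rank ∂_1 = 3, rank ∂_2 = 3 ⇒ b_1 = 6 − 3 − 3 = 0; all invariant factors of ∂_2 are 1 so no torsion. So H_1 ≅ 0.
rank ∂_2 = 3, rank ∂_3 = 0 ⇒ b_2 = 4 − 3 − 0 = 1. So H_2 ≅ Z.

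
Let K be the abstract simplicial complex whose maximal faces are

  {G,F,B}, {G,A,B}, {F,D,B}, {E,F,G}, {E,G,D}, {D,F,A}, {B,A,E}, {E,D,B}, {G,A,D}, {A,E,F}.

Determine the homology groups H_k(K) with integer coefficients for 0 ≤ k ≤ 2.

We work with the vertex ordering A < B < D < E < F < G. The simplices of K, each written with vertices in increasing order, are:

  0-simplices (6): A, B, D, E, F, G
  1-simplices (15): AB, AD, AE, AF, AG, BD, BE, BF, BG, DE, DF, DG, EF, EG, FG
  2-simplices (10): ABE, ABG, ADF, ADG, AEF, BDE, BDF, BFG, DEG, EFG

Hence C_0 ≅ Z^6, C_1 ≅ Z^15, C_2 ≅ Z^10.

∂_1: C_1 → C_0 is given by ∂[p,q] = [q] − [p]. For instance
  ∂BE = E − B.
The resulting 6×15 matrix has rank 5, and its Smith normal form has invariant factors (1,1,1,1,1).

Boundary ∂_2: C_2 → C_1 sends each 2-simplex [p,q,r] to [q,r] − [p,r] + [p,q]. For instance
  ∂BFG = FG − BG + BF,
  ∂ADG = DG − AG + AD.
The resulting 15×10 matrix has rank 10, and its Smith normal form has invariant factors (1,1,1,1,1,1,1,1,1,2).

Now H_k = ker ∂_k / im ∂_{k+1}, so:

  H_0: rank C_0 − rank ∂_1 = 6 − 5 = 1, and the invariant factors of ∂_1 are all 1, so H_0 ≅ Z.
  H_1: rank ker ∂_1 − rank ∂_2 = (15 − 5) − 10 = 0, and ∂_2 has invariant factor 2 > 1, so H_1 ≅ Z/2.
  H_2: rank ker ∂_2 − rank ∂_3 = (10 − 10) − 0 = 0, and there is no ∂_3, so H_2 ≅ 0.

H_0 = Z,  H_1 = Z/2,  H_2 = 0.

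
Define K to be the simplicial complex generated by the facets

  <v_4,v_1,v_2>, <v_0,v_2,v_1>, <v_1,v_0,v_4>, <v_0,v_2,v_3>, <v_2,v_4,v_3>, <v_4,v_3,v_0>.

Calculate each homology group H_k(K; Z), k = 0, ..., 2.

H_0 = Z,  H_1 = 0,  H_2 = Z.

Fix the vertex order v_0 < v_1 < v_2 < v_3 < v_4 and write every simplex with vertices in increasing order. Then dim K = 2 and the simplices of K are:

  0-simplices (5): [v_0], [v_1], [v_2], [v_3], [v_4]
  1-simplices (9): [v_0,v_1], [v_0,v_2], [v_0,v_3], [v_0,v_4], [v_1,v_2], [v_1,v_4], [v_2,v_3], [v_2,v_4], [v_3,v_4]
  2-simplices (6): [v_0,v_1,v_2], [v_0,v_1,v_4], [v_0,v_2,v_3], [v_0,v_3,v_4], [v_1,v_2,v_4], [v_2,v_3,v_4]

giving chain groups C_0 ≅ Z^5, C_1 ≅ Z^9, C_2 ≅ Z^6.

Boundary ∂_1: C_1 → C_0 sends each edge [p,q] (with p < q) to q − p. For instance
  ∂[v_0,v_2] = [v_2] − [v_0].
The resulting 5×9 matrix has rank 4, and its Smith normal form has invariant factors (1,1,1,1).

Boundary ∂_2: C_2 → C_1 maps a triangle to the signed sum of its edges. For instance
  ∂[v_1,v_2,v_4] = [v_2,v_4] − [v_1,v_4] + [v_1,v_2],
  ∂[v_0,v_1,v_4] = [v_1,v_4] − [v_0,v_4] + [v_0,v_1].
As a 9×6 matrix over Z this has rank 5, with invariant factors (1,1,1,1,1).

Now H_k = ker ∂_k / im ∂_{k+1}, so:

  H_0: rank C_0 − rank ∂_1 = 5 − 4 = 1, and the invariant factors of ∂_1 are all 1, so H_0 ≅ Z.
  H_1: rank ker ∂_1 − rank ∂_2 = (9 − 4) − 5 = 0, and the invariant factors of ∂_2 are all 1, so H_1 ≅ 0.
  H_2: rank ker ∂_2 − rank ∂_3 = (6 − 5) − 0 = 1, and there is no ∂_3, so H_2 ≅ Z.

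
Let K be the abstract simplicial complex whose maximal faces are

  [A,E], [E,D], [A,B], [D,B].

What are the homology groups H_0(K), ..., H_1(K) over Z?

H_0 = Z,  H_1 = Z.

Order the vertices as A < B < D < E. Listing each simplex with vertices in this order, K has dimension 1 with simplices:

  0-simplices (4): A, B, D, E
  1-simplices (4): AB, AE, BD, DE

so the chain groups are C_0 ≅ Z^4, C_1 ≅ Z^4.

The boundary map ∂_1: C_1 → C_0 maps an edge to its endpoints' difference, ∂[p,q] = q − p. For instance
  ∂BD = D − B.
This gives a 4×4 integer matrix of rank 3; reducing to Smith normal form yields diagonal entries (1,1,1).

Now H_k = ker ∂_k / im ∂_{k+1}, so:

  H_0: rank C_0 − rank ∂_1 = 4 − 3 = 1, and the invariant factors of ∂_1 are all 1, so H_0 = Z.
  H_1: rank ker ∂_1 − rank ∂_2 = (4 − 3) − 0 = 1, and there is no ∂_2, so H_1 = Z.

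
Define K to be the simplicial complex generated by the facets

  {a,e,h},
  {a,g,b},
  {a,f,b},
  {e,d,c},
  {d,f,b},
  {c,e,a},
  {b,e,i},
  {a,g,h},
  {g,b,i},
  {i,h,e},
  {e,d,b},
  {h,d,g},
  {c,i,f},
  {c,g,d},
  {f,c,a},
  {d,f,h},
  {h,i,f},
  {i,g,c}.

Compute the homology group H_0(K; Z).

Fix the vertex order a < b < c < d < e < f < g < h < i and write every simplex with vertices in increasing order. Then dim K = 2 and the simplices of K are:

  0-simplices (9): a, b, c, d, e, f, g, h, i
  1-simplices (27): ab, ac, ae, af, ag, ah, bd, be, bf, bg, bi, cd, ce, cf, cg, ci, de, df, dg, dh, eh, ei, fh, fi, gh, gi, hi
  2-simplices (18): abf, abg, ace, acf, aeh, agh, bde, bdf, bei, bgi, cde, cdg, cfi, cgi, dfh, dgh, ehi, fhi

giving chain groups C_0 ≅ Z^9, C_1 ≅ Z^27, C_2 ≅ Z^18.

Boundary ∂_1: C_1 → C_0 is given by ∂[p,q] = [q] − [p]. For instance
  ∂bg = g − b.
The 9×27 boundary matrix has rank 8 and Smith normal form diag(1,1,1,1,1,1,1,1).

The boundary map ∂_2: C_2 → C_1 acts by ∂[p,q,r] = [q,r] − [p,r] + [p,q]. For instance
  ∂abf = bf − af + ab,
  ∂cfi = fi − ci + cf.
The 27×18 boundary matrix has rank 17 and Smith normal form diag(1,1,1,1,1,1,1,1,1,1,1,1,1,1,1,1,1).

From H_k ≅ ker(∂_k) / im(∂_{k+1}) we obtain:

  H_0: rank C_0 − rank ∂_1 = 9 − 8 = 1, and the invariant factors of ∂_1 are all 1, so H_0 = Z.

H_0 ≅ Z.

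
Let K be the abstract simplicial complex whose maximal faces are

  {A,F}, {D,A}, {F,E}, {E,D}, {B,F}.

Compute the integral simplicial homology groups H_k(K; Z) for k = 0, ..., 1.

Fix the vertex order A < B < D < E < F and write every simplex with vertices in increasing order. Then dim K = 1 and the simplices of K are:

  0-simplices (5): A, B, D, E, F
  1-simplices (5): AD, AF, BF, DE, EF

Hence C_0 ≅ Z^5, C_1 ≅ Z^5.

The boundary map ∂_1: C_1 → C_0 sends each edge [p,q] (with p < q) to q − p.
The 5×5 boundary matrix has rank 4 and Smith normal form diag(1,1,1,1).

Now H_k = ker ∂_k / im ∂_{k+1}, so:

  H_0: rank C_0 − rank ∂_1 = 5 − 4 = 1, and the invariant factors of ∂_1 are all 1, so H_0 ≅ Z.
  H_1: rank ker ∂_1 − rank ∂_2 = (5 − 4) − 0 = 1, and there is no ∂_2, so H_1 ≅ Z.

H_0 ≅ Z,  H_1 ≅ Z.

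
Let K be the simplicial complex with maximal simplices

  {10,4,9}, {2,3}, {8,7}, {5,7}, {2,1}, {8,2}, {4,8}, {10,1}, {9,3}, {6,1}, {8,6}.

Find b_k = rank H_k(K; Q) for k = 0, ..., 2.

b_0 = 1, b_1 = 3, b_2 = 0.

Order the vertices as 1 < 2 < 3 < 4 < 5 < 6 < 7 < 8 < 9 < 10. Listing each simplex with vertices in this order, K has dimension 2 with simplices:

  0-simplices (10): [1], [2], [3], [4], [5], [6], [7], [8], [9], [10]
  1-simplices (13): [1,2], [1,6], [1,10], [2,3], [2,8], [3,9], [4,8], [4,9], [4,10], [5,7], [6,8], [7,8], [9,10]
  2-simplices (1): [4,9,10]

giving chain groups C_0 ≅ Z^10, C_1 ≅ Z^13, C_2 ≅ Z^1.

Boundary ∂_1: C_1 → C_0 is given by ∂[p,q] = [q] − [p].
The resulting 10×13 matrix has rank 9, and its Smith normal form has invariant factors (1,1,1,1,1,1,1,1,1).

Boundary ∂_2: C_2 → C_1 maps a triangle to the signed sum of its edges. For instance
  ∂[4,9,10] = [9,10] − [4,10] + [4,9].
The 13×1 boundary matrix has rank 1 and Smith normal form diag(1).

Now H_k = ker ∂_k / im ∂_{k+1}, so:

  H_0: rank C_0 − rank ∂_1 = 10 − 9 = 1, and the invariant factors of ∂_1 are all 1, so H_0 ≅ Z.
  H_1: rank ker ∂_1 − rank ∂_2 = (13 − 9) − 1 = 3, and the invariant factors of ∂_2 are all 1, so H_1 ≅ Z^3.
  H_2: rank ker ∂_2 − rank ∂_3 = (1 − 1) − 0 = 0, and there is no ∂_3, so H_2 ≅ 0.

Hence the Betti numbers are b_0 = 1, b_1 = 3, b_2 = 0.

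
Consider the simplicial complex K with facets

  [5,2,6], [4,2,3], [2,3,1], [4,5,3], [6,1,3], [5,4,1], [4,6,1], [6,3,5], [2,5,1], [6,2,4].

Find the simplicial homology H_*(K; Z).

We work with the vertex ordering 1 < 2 < 3 < 4 < 5 < 6. The simplices of K, each written with vertices in increasing order, are:

  0-simplices (6): [1], [2], [3], [4], [5], [6]
  1-simplices (15): [1,2], [1,3], [1,4], [1,5], [1,6], [2,3], [2,4], [2,5], [2,6], [3,4], [3,5], [3,6], [4,5], [4,6], [5,6]
  2-simplices (10): [1,2,3], [1,2,5], [1,3,6], [1,4,5], [1,4,6], [2,3,4], [2,4,6], [2,5,6], [3,4,5], [3,5,6]

giving chain groups C_0 ≅ Z^6, C_1 ≅ Z^15, C_2 ≅ Z^10.

∂_1: C_1 → C_0 maps an edge to its endpoints' difference, ∂[p,q] = q − p.
As a 6×15 matrix over Z this has rank 5, with invariant factors (1,1,1,1,1).

Boundary ∂_2: C_2 → C_1 sends each 2-simplex [p,q,r] to [q,r] − [p,r] + [p,q]. For instance
  ∂[2,3,4] = [3,4] − [2,4] + [2,3],
  ∂[1,4,5] = [4,5] − [1,5] + [1,4].
This gives a 15×10 integer matrix of rank 10; reducing to Smith normal form yields diagonal entries (1,1,1,1,1,1,1,1,1,2).

From H_k ≅ ker(∂_k) / im(∂_{k+1}) we obtain:

  H_0: rank C_0 − rank ∂_1 = 6 − 5 = 1, and the invariant factors of ∂_1 are all 1, so H_0 ≅ Z.
  H_1: rank ker ∂_1 − rank ∂_2 = (15 − 5) − 10 = 0, and ∂_2 has invariant factor 2 > 1, so H_1 ≅ Z_2.
  H_2: rank ker ∂_2 − rank ∂_3 = (10 − 10) − 0 = 0, and there is no ∂_3, so H_2 ≅ 0.

As a check, the Euler characteristic is 6 − 15 + 10 = 1, which agrees with 1 − 0 + 0 = 1.

H_0 = Z,  H_1 = Z_2,  H_2 = 0.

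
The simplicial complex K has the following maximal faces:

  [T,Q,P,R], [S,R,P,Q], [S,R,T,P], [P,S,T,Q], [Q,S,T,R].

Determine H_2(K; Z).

Order the vertices as P < Q < R < S < T. Listing each simplex with vertices in this order, K has dimension 3 with simplices:

  0-simplices (5): P, Q, R, S, T
  1-simplices (10): PQ, PR, PS, PT, QR, QS, QT, RS, RT, ST
  2-simplices (10): PQR, PQS, PQT, PRS, PRT, PST, QRS, QRT, QST, RST
  3-simplices (5): PQRS, PQRT, PQST, PRST, QRST

so the chain groups are C_0 ≅ Z^5, C_1 ≅ Z^10, C_2 ≅ Z^10, C_3 ≅ Z^5.

∂_1: C_1 → C_0 is given by ∂[p,q] = [q] − [p]. For instance
  ∂RS = S − R.
This gives a 5×10 integer matrix of rank 4; reducing to Smith normal form yields diagonal entries (1,1,1,1).

∂_2: C_2 → C_1 sends each 2-simplex [p,q,r] to [q,r] − [p,r] + [p,q]. For instance
  ∂PRS = RS − PS + PR,
  ∂PRT = RT − PT + PR.
This gives a 10×10 integer matrix of rank 6; reducing to Smith normal form yields diagonal entries (1,1,1,1,1,1).

∂_3: C_3 → C_2 sends each 3-simplex σ to the alternating sum Σ_i (−1)^i (σ with its i-th vertex removed). For instance
  ∂PQST = QST − PST + PQT − PQS,
  ∂PQRS = QRS − PRS + PQS − PQR.
As a 10×5 matrix over Z this has rank 4, with invariant factors (1,1,1,1).

Reading off H_k = ker ∂_k / im ∂_{k+1}:

  H_2: rank ker ∂_2 − rank ∂_3 = (10 − 6) − 4 = 0, and the invariant factors of ∂_3 are all 1, so H_2 = 0.

H_2 ≅ 0.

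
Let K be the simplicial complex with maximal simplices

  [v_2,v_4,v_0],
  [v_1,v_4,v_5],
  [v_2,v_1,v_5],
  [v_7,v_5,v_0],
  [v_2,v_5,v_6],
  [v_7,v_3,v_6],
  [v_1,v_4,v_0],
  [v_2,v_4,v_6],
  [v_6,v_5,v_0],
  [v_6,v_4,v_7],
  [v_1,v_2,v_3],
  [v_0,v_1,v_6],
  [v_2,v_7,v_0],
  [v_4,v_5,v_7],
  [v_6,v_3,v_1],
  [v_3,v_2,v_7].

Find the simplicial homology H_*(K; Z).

H_0 = Z,  H_1 = Z^2,  H_2 = Z.

Fix the vertex order v_0 < v_1 < v_2 < v_3 < v_4 < v_5 < v_6 < v_7 and write every simplex with vertices in increasing order. Then dim K = 2 and the simplices of K are:

  0-simplices (8): [v_0], [v_1], [v_2], [v_3], [v_4], [v_5], [v_6], [v_7]
  1-simplices (24): (24 of them)
  2-simplices (16): (16 of them)

so the chain groups are C_0 ≅ Z^8, C_1 ≅ Z^24, C_2 ≅ Z^16.

The boundary map ∂_1: C_1 → C_0 maps an edge to its endpoints' difference, ∂[p,q] = q − p. For instance
  ∂[v_3,v_7] = [v_7] − [v_3].
The 8×24 boundary matrix has rank 7 and Smith normal form diag(1,1,1,1,1,1,1).

Boundary ∂_2: C_2 → C_1 acts by ∂[p,q,r] = [q,r] − [p,r] + [p,q]. For instance
  ∂[v_1,v_3,v_6] = [v_3,v_6] − [v_1,v_6] + [v_1,v_3],
  ∂[v_4,v_6,v_7] = [v_6,v_7] − [v_4,v_7] + [v_4,v_6].
As a 24×16 matrix over Z this has rank 15, with invariant factors (1,1,1,1,1,1,1,1,1,1,1,1,1,1,1).

From H_k ≅ ker(∂_k) / im(∂_{k+1}) we obtain:

  H_0: rank C_0 − rank ∂_1 = 8 − 7 = 1, and the invariant factors of ∂_1 are all 1, so H_0 = Z.
  H_1: rank ker ∂_1 − rank ∂_2 = (24 − 7) − 15 = 2, and the invariant factors of ∂_2 are all 1, so H_1 = Z^2.
  H_2: rank ker ∂_2 − rank ∂_3 = (16 − 15) − 0 = 1, and there is no ∂_3, so H_2 = Z.

As a check, the Euler characteristic is 8 − 24 + 16 = 0, which agrees with 1 − 2 + 1 = 0.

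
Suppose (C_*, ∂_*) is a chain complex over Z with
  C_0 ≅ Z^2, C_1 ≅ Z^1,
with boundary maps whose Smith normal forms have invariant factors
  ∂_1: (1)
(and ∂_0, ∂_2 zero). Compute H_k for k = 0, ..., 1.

H_0 = Z,  H_1 = 0.

H_0: b_0 = 2 − 0 − 1 = 1; torsion from ∂_1 factors > 1: none. So H_0 = Z.
H_1: b_1 = 1 − 1 − 0 = 0; torsion from ∂_2 factors > 1: none. So H_1 = 0.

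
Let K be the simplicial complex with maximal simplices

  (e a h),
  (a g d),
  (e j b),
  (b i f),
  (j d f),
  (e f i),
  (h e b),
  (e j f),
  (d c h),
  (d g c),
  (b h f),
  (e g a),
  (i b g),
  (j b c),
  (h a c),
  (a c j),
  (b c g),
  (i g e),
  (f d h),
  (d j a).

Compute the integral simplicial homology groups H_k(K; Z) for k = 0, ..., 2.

We work with the vertex ordering a < b < c < d < e < f < g < h < i < j. The simplices of K, each written with vertices in increasing order, are:

  0-simplices (10): a, b, c, d, e, f, g, h, i, j
  1-simplices (30): ac, ad, ae, ag, ah, aj, bc, be, bf, bg, bh, bi, bj, cd, cg, ch, cj, df, dg, dh, dj, ef, eg, eh, ei, ej, fh, fi, fj, gi
  2-simplices (20): ach, acj, adg, adj, aeg, aeh, bcg, bcj, beh, bej, bfh, bfi, bgi, cdg, cdh, dfh, dfj, efi, efj, egi

so the chain groups are C_0 ≅ Z^10, C_1 ≅ Z^30, C_2 ≅ Z^20.

∂_1: C_1 → C_0 is given by ∂[p,q] = [q] − [p]. For instance
  ∂bj = j − b.
The 10×30 boundary matrix has rank 9 and Smith normal form diag(1,1,1,1,1,1,1,1,1).

∂_2: C_2 → C_1 maps a triangle to the signed sum of its edges. For instance
  ∂dfh = fh − dh + df,
  ∂bej = ej − bj + be.
This gives a 30×20 integer matrix of rank 20; reducing to Smith normal form yields diagonal entries (1,1,1,1,1,1,1,1,1,1,1,1,1,1,1,1,1,1,1,2).

Reading off H_k = ker ∂_k / im ∂_{k+1}:

  H_0: rank C_0 − rank ∂_1 = 10 − 9 = 1, and the invariant factors of ∂_1 are all 1, so H_0 = Z.
  H_1: rank ker ∂_1 − rank ∂_2 = (30 − 9) − 20 = 1, and ∂_2 has invariant factor 2 > 1, so H_1 = Z × Z/2.
  H_2: rank ker ∂_2 − rank ∂_3 = (20 − 20) − 0 = 0, and there is no ∂_3, so H_2 = 0.

H_0 ≅ Z,  H_1 ≅ Z × Z/2,  H_2 = 0.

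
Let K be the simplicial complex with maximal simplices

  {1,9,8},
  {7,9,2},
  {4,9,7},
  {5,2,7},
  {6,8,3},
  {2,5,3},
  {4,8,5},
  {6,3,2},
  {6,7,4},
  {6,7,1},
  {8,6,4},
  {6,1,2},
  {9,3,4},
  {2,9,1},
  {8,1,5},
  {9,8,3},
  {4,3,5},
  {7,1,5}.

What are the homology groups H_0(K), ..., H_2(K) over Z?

H_0 ≅ Z,  H_1 ≅ Z ⊕ Z/2,  H_2 = 0.

We work with the vertex ordering 1 < 2 < 3 < 4 < 5 < 6 < 7 < 8 < 9. The simplices of K, each written with vertices in increasing order, are:

  0-simplices (9): [1], [2], [3], [4], [5], [6], [7], [8], [9]
  1-simplices (27): (27 of them)
  2-simplices (18): [1,2,6], [1,2,9], [1,5,7], [1,5,8], [1,6,7], [1,8,9], [2,3,5], [2,3,6], [2,5,7], [2,7,9], [3,4,5], [3,4,9], [3,6,8], [3,8,9], [4,5,8], [4,6,7], [4,6,8], [4,7,9]

giving chain groups C_0 ≅ Z^9, C_1 ≅ Z^27, C_2 ≅ Z^18.

∂_1: C_1 → C_0 maps an edge to its endpoints' difference, ∂[p,q] = q − p. For instance
  ∂[4,7] = [7] − [4].
As a 9×27 matrix over Z this has rank 8, with invariant factors (1,1,1,1,1,1,1,1).

Boundary ∂_2: C_2 → C_1 acts by ∂[p,q,r] = [q,r] − [p,r] + [p,q]. For instance
  ∂[3,4,9] = [4,9] − [3,9] + [3,4],
  ∂[1,8,9] = [8,9] − [1,9] + [1,8].
This gives a 27×18 integer matrix of rank 18; reducing to Smith normal form yields diagonal entries (1,1,1,1,1,1,1,1,1,1,1,1,1,1,1,1,1,2).

Reading off H_k = ker ∂_k / im ∂_{k+1}:

  H_0: rank C_0 − rank ∂_1 = 9 − 8 = 1, and the invariant factors of ∂_1 are all 1, so H_0 = Z.
  H_1: rank ker ∂_1 − rank ∂_2 = (27 − 8) − 18 = 1, and ∂_2 has invariant factor 2 > 1, so H_1 = Z ⊕ Z/2.
  H_2: rank ker ∂_2 − rank ∂_3 = (18 − 18) − 0 = 0, and there is no ∂_3, so H_2 = 0.

(K is a triangulation of the Klein bottle.)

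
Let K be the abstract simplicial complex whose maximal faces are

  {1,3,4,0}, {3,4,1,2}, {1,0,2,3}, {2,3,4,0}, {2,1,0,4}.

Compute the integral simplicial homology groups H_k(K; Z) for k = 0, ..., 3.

H_0 ≅ Z,  H_1 = 0,  H_2 = 0,  H_3 ≅ Z.

K has 5 vertices, 10 edges, 10 triangles, 5 3-simplices.
rank ∂_0 = 0, rank ∂_1 = 4 ⇒ b_0 = 5 − 0 − 4 = 1; all invariant factors of ∂_1 are 1 so no torsion. So H_0 ≅ Z.
rank ∂_1 = 4, rank ∂_2 = 6 ⇒ b_1 = 10 − 4 − 6 = 0; all invariant factors of ∂_2 are 1 so no torsion. So H_1 ≅ 0.
rank ∂_2 = 6, rank ∂_3 = 4 ⇒ b_2 = 10 − 6 − 4 = 0; all invariant factors of ∂_3 are 1 so no torsion. So H_2 ≅ 0.
rank ∂_3 = 4, rank ∂_4 = 0 ⇒ b_3 = 5 − 4 − 0 = 1. So H_3 ≅ Z.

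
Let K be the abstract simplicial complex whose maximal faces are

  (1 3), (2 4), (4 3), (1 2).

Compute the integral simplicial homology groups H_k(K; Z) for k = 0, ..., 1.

Order the vertices as 1 < 2 < 3 < 4. Listing each simplex with vertices in this order, K has dimension 1 with simplices:

  0-simplices (4): [1], [2], [3], [4]
  1-simplices (4): [1,2], [1,3], [2,4], [3,4]

so the chain groups are C_0 ≅ Z^4, C_1 ≅ Z^4.

∂_1: C_1 → C_0 is given by ∂[p,q] = [q] − [p]. For instance
  ∂[3,4] = [4] − [3].
The resulting 4×4 matrix has rank 3, and its Smith normal form has invariant factors (1,1,1).

Computing H_k = (kernel of ∂_k) / (image of ∂_{k+1}):

  H_0: rank C_0 − rank ∂_1 = 4 − 3 = 1, and the invariant factors of ∂_1 are all 1, so H_0 = Z.
  H_1: rank ker ∂_1 − rank ∂_2 = (4 − 3) − 0 = 1, and there is no ∂_2, so H_1 = Z.

H_0 ≅ Z,  H_1 ≅ Z.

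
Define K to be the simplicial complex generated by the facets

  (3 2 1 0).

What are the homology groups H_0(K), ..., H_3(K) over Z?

H_0 = Z,  H_1 = 0,  H_2 = 0,  H_3 = 0.

Fix the vertex order 0 < 1 < 2 < 3 and write every simplex with vertices in increasing order. Then dim K = 3 and the simplices of K are:

  0-simplices (4): [0], [1], [2], [3]
  1-simplices (6): [0,1], [0,2], [0,3], [1,2], [1,3], [2,3]
  2-simplices (4): [0,1,2], [0,1,3], [0,2,3], [1,2,3]
  3-simplices (1): [0,1,2,3]

Hence C_0 ≅ Z^4, C_1 ≅ Z^6, C_2 ≅ Z^4, C_3 ≅ Z^1.

Boundary ∂_1: C_1 → C_0 maps an edge to its endpoints' difference, ∂[p,q] = q − p.
The 4×6 boundary matrix has rank 3 and Smith normal form diag(1,1,1).

∂_2: C_2 → C_1 sends each 2-simplex [p,q,r] to [q,r] − [p,r] + [p,q]. For instance
  ∂[0,1,2] = [1,2] − [0,2] + [0,1],
  ∂[1,2,3] = [2,3] − [1,3] + [1,2].
This gives a 6×4 integer matrix of rank 3; reducing to Smith normal form yields diagonal entries (1,1,1).

∂_3: C_3 → C_2 sends each 3-simplex σ to the alternating sum Σ_i (−1)^i (σ with its i-th vertex removed). For instance
  ∂[0,1,2,3] = [1,2,3] − [0,2,3] + [0,1,3] − [0,1,2].
The 4×1 boundary matrix has rank 1 and Smith normal form diag(1).

Reading off H_k = ker ∂_k / im ∂_{k+1}:

  H_0: rank C_0 − rank ∂_1 = 4 − 3 = 1, and the invariant factors of ∂_1 are all 1, so H_0 = Z.
  H_1: rank ker ∂_1 − rank ∂_2 = (6 − 3) − 3 = 0, and the invariant factors of ∂_2 are all 1, so H_1 = 0.
  H_2: rank ker ∂_2 − rank ∂_3 = (4 − 3) − 1 = 0, and the invariant factors of ∂_3 are all 1, so H_2 = 0.
  H_3: rank ker ∂_3 − rank ∂_4 = (1 − 1) − 0 = 0, and there is no ∂_4, so H_3 = 0.

(K is a triangulation of the 3-simplex.)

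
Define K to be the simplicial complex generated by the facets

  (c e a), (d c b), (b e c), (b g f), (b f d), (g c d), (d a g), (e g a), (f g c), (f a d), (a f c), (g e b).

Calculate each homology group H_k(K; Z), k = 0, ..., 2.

Order the vertices as a < b < c < d < e < f < g. Listing each simplex with vertices in this order, K has dimension 2 with simplices:

  0-simplices (7): a, b, c, d, e, f, g
  1-simplices (18): ac, ad, ae, af, ag, bc, bd, be, bf, bg, cd, ce, cf, cg, df, dg, eg, fg
  2-simplices (12): ace, acf, adf, adg, aeg, bcd, bce, bdf, beg, bfg, cdg, cfg

so the chain groups are C_0 ≅ Z^7, C_1 ≅ Z^18, C_2 ≅ Z^12.

∂_1: C_1 → C_0 maps an edge to its endpoints' difference, ∂[p,q] = q − p. For instance
  ∂cf = f − c.
As a 7×18 matrix over Z this has rank 6, with invariant factors (1,1,1,1,1,1).

The boundary map ∂_2: C_2 → C_1 sends each 2-simplex [p,q,r] to [q,r] − [p,r] + [p,q]. For instance
  ∂beg = eg − bg + be,
  ∂bcd = cd − bd + bc.
The resulting 18×12 matrix has rank 12, and its Smith normal form has invariant factors (1,1,1,1,1,1,1,1,1,1,1,2).

From H_k ≅ ker(∂_k) / im(∂_{k+1}) we obtain:

  H_0: rank C_0 − rank ∂_1 = 7 − 6 = 1, and the invariant factors of ∂_1 are all 1, so H_0 ≅ Z.
  H_1: rank ker ∂_1 − rank ∂_2 = (18 − 6) − 12 = 0, and ∂_2 has invariant factor 2 > 1, so H_1 ≅ Z/2.
  H_2: rank ker ∂_2 − rank ∂_3 = (12 − 12) − 0 = 0, and there is no ∂_3, so H_2 ≅ 0.

H_0 = Z,  H_1 = Z/2,  H_2 = 0.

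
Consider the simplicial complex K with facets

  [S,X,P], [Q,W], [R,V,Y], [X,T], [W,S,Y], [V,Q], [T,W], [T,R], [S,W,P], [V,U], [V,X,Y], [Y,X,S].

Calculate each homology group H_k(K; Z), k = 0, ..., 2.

Order the vertices as P < Q < R < S < T < U < V < W < X < Y. Listing each simplex with vertices in this order, K has dimension 2 with simplices:

  0-simplices (10): P, Q, R, S, T, U, V, W, X, Y
  1-simplices (18): PS, PW, PX, QV, QW, RT, RV, RY, SW, SX, SY, TW, TX, UV, VX, VY, WY, XY
  2-simplices (6): PSW, PSX, RVY, SWY, SXY, VXY

Hence C_0 ≅ Z^10, C_1 ≅ Z^18, C_2 ≅ Z^6.

The boundary map ∂_1: C_1 → C_0 sends each edge [p,q] (with p < q) to q − p.
The 10×18 boundary matrix has rank 9 and Smith normal form diag(1,1,1,1,1,1,1,1,1).

The boundary map ∂_2: C_2 → C_1 acts by ∂[p,q,r] = [q,r] − [p,r] + [p,q]. For instance
  ∂PSX = SX − PX + PS,
  ∂SXY = XY − SY + SX.
The 18×6 boundary matrix has rank 6 and Smith normal form diag(1,1,1,1,1,1).

Now H_k = ker ∂_k / im ∂_{k+1}, so:

  H_0: rank C_0 − rank ∂_1 = 10 − 9 = 1, and the invariant factors of ∂_1 are all 1, so H_0 = Z.
  H_1: rank ker ∂_1 − rank ∂_2 = (18 − 9) − 6 = 3, and the invariant factors of ∂_2 are all 1, so H_1 = Z^3.
  H_2: rank ker ∂_2 − rank ∂_3 = (6 − 6) − 0 = 0, and there is no ∂_3, so H_2 = 0.

H_0 ≅ Z,  H_1 ≅ Z^3,  H_2 = 0.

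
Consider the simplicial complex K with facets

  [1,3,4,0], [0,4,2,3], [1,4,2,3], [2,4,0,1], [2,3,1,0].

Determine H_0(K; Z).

We work with the vertex ordering 0 < 1 < 2 < 3 < 4. The simplices of K, each written with vertices in increasing order, are:

  0-simplices (5): [0], [1], [2], [3], [4]
  1-simplices (10): [0,1], [0,2], [0,3], [0,4], [1,2], [1,3], [1,4], [2,3], [2,4], [3,4]
  2-simplices (10): [0,1,2], [0,1,3], [0,1,4], [0,2,3], [0,2,4], [0,3,4], [1,2,3], [1,2,4], [1,3,4], [2,3,4]
  3-simplices (5): [0,1,2,3], [0,1,2,4], [0,1,3,4], [0,2,3,4], [1,2,3,4]

giving chain groups C_0 ≅ Z^5, C_1 ≅ Z^10, C_2 ≅ Z^10, C_3 ≅ Z^5.

∂_1: C_1 → C_0 maps an edge to its endpoints' difference, ∂[p,q] = q − p. For instance
  ∂[2,4] = [4] − [2].
The 5×10 boundary matrix has rank 4 and Smith normal form diag(1,1,1,1).

∂_2: C_2 → C_1 maps a triangle to the signed sum of its edges. For instance
  ∂[1,2,4] = [2,4] − [1,4] + [1,2],
  ∂[0,1,4] = [1,4] − [0,4] + [0,1].
As a 10×10 matrix over Z this has rank 6, with invariant factors (1,1,1,1,1,1).

∂_3: C_3 → C_2 sends each 3-simplex σ to the alternating sum Σ_i (−1)^i (σ with its i-th vertex removed). For instance
  ∂[0,1,3,4] = [1,3,4] − [0,3,4] + [0,1,4] − [0,1,3],
  ∂[0,2,3,4] = [2,3,4] − [0,3,4] + [0,2,4] − [0,2,3].
The 10×5 boundary matrix has rank 4 and Smith normal form diag(1,1,1,1).

Computing H_k = (kernel of ∂_k) / (image of ∂_{k+1}):

  H_0: rank C_0 − rank ∂_1 = 5 − 4 = 1, and the invariant factors of ∂_1 are all 1, so H_0 ≅ Z.

H_0 = Z.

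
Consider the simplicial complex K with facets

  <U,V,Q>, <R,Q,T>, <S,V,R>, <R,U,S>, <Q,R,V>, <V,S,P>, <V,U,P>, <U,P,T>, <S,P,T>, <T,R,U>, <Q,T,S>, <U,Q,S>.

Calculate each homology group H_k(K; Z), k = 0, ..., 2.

Take the total order P < Q < R < S < T < U < V on the vertex set. Then K (dimension 2) consists of the simplices:

  0-simplices (7): P, Q, R, S, T, U, V
  1-simplices (18): PS, PT, PU, PV, QR, QS, QT, QU, QV, RS, RT, RU, RV, ST, SU, SV, TU, UV
  2-simplices (12): PST, PSV, PTU, PUV, QRT, QRV, QST, QSU, QUV, RSU, RSV, RTU

giving chain groups C_0 ≅ Z^7, C_1 ≅ Z^18, C_2 ≅ Z^12.

∂_1: C_1 → C_0 sends each edge [p,q] (with p < q) to q − p. For instance
  ∂TU = U − T.
The resulting 7×18 matrix has rank 6, and its Smith normal form has invariant factors (1,1,1,1,1,1).

The boundary map ∂_2: C_2 → C_1 sends each 2-simplex [p,q,r] to [q,r] − [p,r] + [p,q]. For instance
  ∂RSU = SU − RU + RS,
  ∂QUV = UV − QV + QU.
The resulting 18×12 matrix has rank 12, and its Smith normal form has invariant factors (1,1,1,1,1,1,1,1,1,1,1,2).

Computing H_k = (kernel of ∂_k) / (image of ∂_{k+1}):

  H_0: rank C_0 − rank ∂_1 = 7 − 6 = 1, and the invariant factors of ∂_1 are all 1, so H_0 = Z.
  H_1: rank ker ∂_1 − rank ∂_2 = (18 − 6) − 12 = 0, and ∂_2 has invariant factor 2 > 1, so H_1 = Z/2Z.
  H_2: rank ker ∂_2 − rank ∂_3 = (12 − 12) − 0 = 0, and there is no ∂_3, so H_2 = 0.

(K is a triangulation of the real projective plane RP^2.)

H_0 = Z,  H_1 = Z/2Z,  H_2 = 0.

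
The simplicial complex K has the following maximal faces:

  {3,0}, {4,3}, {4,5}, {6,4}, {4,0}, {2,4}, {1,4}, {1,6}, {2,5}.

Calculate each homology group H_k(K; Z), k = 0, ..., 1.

H_0 ≅ Z,  H_1 ≅ Z^3.

Take the total order 0 < 1 < 2 < 3 < 4 < 5 < 6 on the vertex set. Then K (dimension 1) consists of the simplices:

  0-simplices (7): [0], [1], [2], [3], [4], [5], [6]
  1-simplices (9): [0,3], [0,4], [1,4], [1,6], [2,4], [2,5], [3,4], [4,5], [4,6]

so the chain groups are C_0 ≅ Z^7, C_1 ≅ Z^9.

The boundary map ∂_1: C_1 → C_0 sends each edge [p,q] (with p < q) to q − p.
As a 7×9 matrix over Z this has rank 6, with invariant factors (1,1,1,1,1,1).

Computing H_k = (kernel of ∂_k) / (image of ∂_{k+1}):

  H_0: rank C_0 − rank ∂_1 = 7 − 6 = 1, and the invariant factors of ∂_1 are all 1, so H_0 = Z.
  H_1: rank ker ∂_1 − rank ∂_2 = (9 − 6) − 0 = 3, and there is no ∂_2, so H_1 = Z^3.

(K is a triangulation of a wedge of 3 circles.)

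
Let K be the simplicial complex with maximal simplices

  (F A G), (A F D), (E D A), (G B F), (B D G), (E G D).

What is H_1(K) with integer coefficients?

H_1 ≅ Z.

We work with the vertex ordering A < B < D < E < F < G. The simplices of K, each written with vertices in increasing order, are:

  0-simplices (6): A, B, D, E, F, G
  1-simplices (12): AD, AE, AF, AG, BD, BF, BG, DE, DF, DG, EG, FG
  2-simplices (6): ADE, ADF, AFG, BDG, BFG, DEG

giving chain groups C_0 ≅ Z^6, C_1 ≅ Z^12, C_2 ≅ Z^6.

Boundary ∂_1: C_1 → C_0 is given by ∂[p,q] = [q] − [p].
The resulting 6×12 matrix has rank 5, and its Smith normal form has invariant factors (1,1,1,1,1).

∂_2: C_2 → C_1 sends each 2-simplex [p,q,r] to [q,r] − [p,r] + [p,q]. For instance
  ∂BFG = FG − BG + BF,
  ∂AFG = FG − AG + AF.
The 12×6 boundary matrix has rank 6 and Smith normal form diag(1,1,1,1,1,1).

Reading off H_k = ker ∂_k / im ∂_{k+1}:

  H_1: rank ker ∂_1 − rank ∂_2 = (12 − 5) − 6 = 1, and the invariant factors of ∂_2 are all 1, so H_1 ≅ Z.

(K is a triangulation of the cylinder S^1 x I.)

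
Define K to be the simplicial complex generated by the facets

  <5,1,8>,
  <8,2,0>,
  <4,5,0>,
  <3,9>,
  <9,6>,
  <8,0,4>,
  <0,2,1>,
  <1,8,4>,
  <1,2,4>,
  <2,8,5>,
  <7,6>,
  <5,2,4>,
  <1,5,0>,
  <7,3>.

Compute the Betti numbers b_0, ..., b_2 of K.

b_0 = 2, b_1 = 1, b_2 = 0.

Fix the vertex order 0 < 1 < 2 < 3 < 4 < 5 < 6 < 7 < 8 < 9 and write every simplex with vertices in increasing order. Then dim K = 2 and the simplices of K are:

  0-simplices (10): [0], [1], [2], [3], [4], [5], [6], [7], [8], [9]
  1-simplices (19): [0,1], [0,2], [0,4], [0,5], [0,8], [1,2], [1,4], [1,5], [1,8], [2,4], [2,5], [2,8], [3,7], [3,9], [4,5], [4,8], [5,8], [6,7], [6,9]
  2-simplices (10): [0,1,2], [0,1,5], [0,2,8], [0,4,5], [0,4,8], [1,2,4], [1,4,8], [1,5,8], [2,4,5], [2,5,8]

Hence C_0 ≅ Z^10, C_1 ≅ Z^19, C_2 ≅ Z^10.

∂_1: C_1 → C_0 maps an edge to its endpoints' difference, ∂[p,q] = q − p.
The resulting 10×19 matrix has rank 8, and its Smith normal form has invariant factors (1,1,1,1,1,1,1,1).

Boundary ∂_2: C_2 → C_1 acts by ∂[p,q,r] = [q,r] − [p,r] + [p,q]. For instance
  ∂[1,5,8] = [5,8] − [1,8] + [1,5],
  ∂[1,4,8] = [4,8] − [1,8] + [1,4].
The 19×10 boundary matrix has rank 10 and Smith normal form diag(1,1,1,1,1,1,1,1,1,2).

Reading off H_k = ker ∂_k / im ∂_{k+1}:

  H_0: rank C_0 − rank ∂_1 = 10 − 8 = 2, and the invariant factors of ∂_1 are all 1, so H_0 ≅ Z^2.
  H_1: rank ker ∂_1 − rank ∂_2 = (19 − 8) − 10 = 1, and ∂_2 has invariant factor 2 > 1, so H_1 ≅ Z ⊕ Z/2.
  H_2: rank ker ∂_2 − rank ∂_3 = (10 − 10) − 0 = 0, and there is no ∂_3, so H_2 ≅ 0.

Hence the Betti numbers are b_0 = 2, b_1 = 1, b_2 = 0.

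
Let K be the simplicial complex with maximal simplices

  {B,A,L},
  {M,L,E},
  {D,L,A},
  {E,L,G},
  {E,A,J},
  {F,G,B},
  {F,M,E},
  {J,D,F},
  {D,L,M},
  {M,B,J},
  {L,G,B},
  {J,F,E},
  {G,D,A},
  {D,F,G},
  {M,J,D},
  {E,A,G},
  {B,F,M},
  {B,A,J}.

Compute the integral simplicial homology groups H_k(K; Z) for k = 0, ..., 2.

H_0 = Z,  H_1 = Z ⊕ Z/2,  H_2 = 0.

K has 9 vertices, 27 edges, 18 triangles.
rank ∂_0 = 0, rank ∂_1 = 8 ⇒ b_0 = 9 − 0 − 8 = 1; all invariant factors of ∂_1 are 1 so no torsion. So H_0 ≅ Z.
rank ∂_1 = 8, rank ∂_2 = 18 ⇒ b_1 = 27 − 8 − 18 = 1; ∂_2 has invariant factor(s) [2] giving torsion. So H_1 ≅ Z ⊕ Z/2.
rank ∂_2 = 18, rank ∂_3 = 0 ⇒ b_2 = 18 − 18 − 0 = 0. So H_2 ≅ 0.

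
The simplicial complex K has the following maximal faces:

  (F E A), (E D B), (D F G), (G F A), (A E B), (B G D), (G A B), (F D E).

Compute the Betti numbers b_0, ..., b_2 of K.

Take the total order A < B < D < E < F < G on the vertex set. Then K (dimension 2) consists of the simplices:

  0-simplices (6): A, B, D, E, F, G
  1-simplices (12): AB, AE, AF, AG, BD, BE, BG, DE, DF, DG, EF, FG
  2-simplices (8): ABE, ABG, AEF, AFG, BDE, BDG, DEF, DFG

so the chain groups are C_0 ≅ Z^6, C_1 ≅ Z^12, C_2 ≅ Z^8.

The boundary map ∂_1: C_1 → C_0 is given by ∂[p,q] = [q] − [p]. For instance
  ∂AE = E − A.
The resulting 6×12 matrix has rank 5, and its Smith normal form has invariant factors (1,1,1,1,1).

∂_2: C_2 → C_1 acts by ∂[p,q,r] = [q,r] − [p,r] + [p,q]. For instance
  ∂BDE = DE − BE + BD,
  ∂BDG = DG − BG + BD.
This gives a 12×8 integer matrix of rank 7; reducing to Smith normal form yields diagonal entries (1,1,1,1,1,1,1).

From H_k ≅ ker(∂_k) / im(∂_{k+1}) we obtain:

  H_0: rank C_0 − rank ∂_1 = 6 − 5 = 1, and the invariant factors of ∂_1 are all 1, so H_0 = Z.
  H_1: rank ker ∂_1 − rank ∂_2 = (12 − 5) − 7 = 0, and the invariant factors of ∂_2 are all 1, so H_1 = 0.
  H_2: rank ker ∂_2 − rank ∂_3 = (8 − 7) − 0 = 1, and there is no ∂_3, so H_2 = Z.

As a check, the Euler characteristic is 6 − 12 + 8 = 2, which agrees with 1 − 0 + 1 = 2.

Hence the Betti numbers are b_0 = 1, b_1 = 0, b_2 = 1.

b_0 = 1, b_1 = 0, b_2 = 1.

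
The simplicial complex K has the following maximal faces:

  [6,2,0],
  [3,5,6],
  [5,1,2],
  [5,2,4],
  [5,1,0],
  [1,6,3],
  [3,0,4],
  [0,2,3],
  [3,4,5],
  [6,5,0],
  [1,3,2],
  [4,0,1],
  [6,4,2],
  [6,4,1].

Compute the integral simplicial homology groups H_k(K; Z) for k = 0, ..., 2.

Take the total order 0 < 1 < 2 < 3 < 4 < 5 < 6 on the vertex set. Then K (dimension 2) consists of the simplices:

  0-simplices (7): [0], [1], [2], [3], [4], [5], [6]
  1-simplices (21): [0,1], [0,2], [0,3], [0,4], [0,5], [0,6], [1,2], [1,3], [1,4], [1,5], [1,6], [2,3], [2,4], [2,5], [2,6], [3,4], [3,5], [3,6], [4,5], [4,6], [5,6]
  2-simplices (14): [0,1,4], [0,1,5], [0,2,3], [0,2,6], [0,3,4], [0,5,6], [1,2,3], [1,2,5], [1,3,6], [1,4,6], [2,4,5], [2,4,6], [3,4,5], [3,5,6]

Hence C_0 ≅ Z^7, C_1 ≅ Z^21, C_2 ≅ Z^14.

The boundary map ∂_1: C_1 → C_0 maps an edge to its endpoints' difference, ∂[p,q] = q − p. For instance
  ∂[0,4] = [4] − [0].
This gives a 7×21 integer matrix of rank 6; reducing to Smith normal form yields diagonal entries (1,1,1,1,1,1).

Boundary ∂_2: C_2 → C_1 sends each 2-simplex [p,q,r] to [q,r] − [p,r] + [p,q]. For instance
  ∂[1,2,5] = [2,5] − [1,5] + [1,2],
  ∂[2,4,5] = [4,5] − [2,5] + [2,4].
As a 21×14 matrix over Z this has rank 13, with invariant factors (1,1,1,1,1,1,1,1,1,1,1,1,1).

Now H_k = ker ∂_k / im ∂_{k+1}, so:

  H_0: rank C_0 − rank ∂_1 = 7 − 6 = 1, and the invariant factors of ∂_1 are all 1, so H_0 ≅ Z.
  H_1: rank ker ∂_1 − rank ∂_2 = (21 − 6) − 13 = 2, and the invariant factors of ∂_2 are all 1, so H_1 ≅ Z^2.
  H_2: rank ker ∂_2 − rank ∂_3 = (14 − 13) − 0 = 1, and there is no ∂_3, so H_2 ≅ Z.

As a check, the Euler characteristic is 7 − 21 + 14 = 0, which agrees with 1 − 2 + 1 = 0.

H_0 = Z,  H_1 = Z^2,  H_2 = Z.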